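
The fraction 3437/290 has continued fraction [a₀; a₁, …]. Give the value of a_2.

5

Repeatedly divide and take the remainder:
3437 ÷ 290 → quotient 11, remainder 247
290 ÷ 247 → quotient 1, remainder 43
247 ÷ 43 → quotient 5, remainder 32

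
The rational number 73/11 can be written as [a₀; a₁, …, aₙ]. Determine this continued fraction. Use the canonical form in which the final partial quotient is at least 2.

[6; 1, 1, 1, 3]

73 ÷ 11 → quotient 6, remainder 7
11 ÷ 7 → quotient 1, remainder 4
7 ÷ 4 → quotient 1, remainder 3
4 ÷ 3 → quotient 1, remainder 1
3 ÷ 1 → quotient 3, remainder 0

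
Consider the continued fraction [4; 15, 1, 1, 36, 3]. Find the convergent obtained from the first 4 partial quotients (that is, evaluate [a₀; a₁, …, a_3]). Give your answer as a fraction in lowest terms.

126/31

Collapse the nested fraction from the inside out:
Start with 1.
1 + 1/(1/1) = 1 + 1/1 = 2/1
15 + 1/(2/1) = 15 + 1/2 = 31/2
4 + 1/(31/2) = 4 + 2/31 = 126/31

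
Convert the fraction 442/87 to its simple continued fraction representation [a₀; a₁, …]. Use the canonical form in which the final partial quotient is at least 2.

442 ÷ 87 → quotient 5, remainder 7
87 ÷ 7 → quotient 12, remainder 3
7 ÷ 3 → quotient 2, remainder 1
3 ÷ 1 → quotient 3, remainder 0

[5; 12, 2, 3]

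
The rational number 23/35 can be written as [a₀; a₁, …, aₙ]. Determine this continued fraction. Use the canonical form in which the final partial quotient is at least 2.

[0; 1, 1, 1, 11]

Repeatedly divide and take the remainder:
⌊23/35⌋ = 0, remainder 23
⌊35/23⌋ = 1, remainder 12
⌊23/12⌋ = 1, remainder 11
⌊12/11⌋ = 1, remainder 1
⌊11/1⌋ = 11, remainder 0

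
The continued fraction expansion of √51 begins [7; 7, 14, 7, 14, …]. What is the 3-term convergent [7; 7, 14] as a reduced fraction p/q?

Compute successive convergents:
a_0 = 7: 7/1
a_1 = 7: 50/7
a_2 = 14: 707/99

707/99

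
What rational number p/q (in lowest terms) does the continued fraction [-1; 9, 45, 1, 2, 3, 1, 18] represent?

Start with 18.
1 + 1/(18/1) = 1 + 1/18 = 19/18
3 + 1/(19/18) = 3 + 18/19 = 75/19
2 + 1/(75/19) = 2 + 19/75 = 169/75
1 + 1/(169/75) = 1 + 75/169 = 244/169
45 + 1/(244/169) = 45 + 169/244 = 11149/244
9 + 1/(11149/244) = 9 + 244/11149 = 100585/11149
-1 + 1/(100585/11149) = -1 + 11149/100585 = -89436/100585

-89436/100585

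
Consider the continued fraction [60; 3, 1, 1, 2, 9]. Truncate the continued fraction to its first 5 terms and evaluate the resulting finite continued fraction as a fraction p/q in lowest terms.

1085/18

Build up convergents one term at a time:
a_0 = 60: 60/1
a_1 = 3: 181/3
a_2 = 1: 241/4
a_3 = 1: 422/7
a_4 = 2: 1085/18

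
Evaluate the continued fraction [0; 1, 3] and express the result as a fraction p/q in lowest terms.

Start with 3.
1 + 1/(3/1) = 1 + 1/3 = 4/3
0 + 1/(4/3) = 0 + 3/4 = 3/4

3/4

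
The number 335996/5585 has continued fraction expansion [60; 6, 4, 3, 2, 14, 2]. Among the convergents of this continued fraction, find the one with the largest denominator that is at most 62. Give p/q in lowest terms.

a_0 = 60: 60/1  (≤ bound)
a_1 = 6: 361/6  (≤ bound)
a_2 = 4: 1504/25  (≤ bound)
a_3 = 3: 4873/81  (> 62, stop)

1504/25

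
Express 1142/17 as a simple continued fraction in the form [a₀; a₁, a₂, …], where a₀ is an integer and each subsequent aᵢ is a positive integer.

[67; 5, 1, 2]

Repeatedly divide and take the remainder:
1142 = 67·17 + 3, so a_0 = 67
17 = 5·3 + 2, so a_1 = 5
3 = 1·2 + 1, so a_2 = 1
2 = 2·1 + 0, so a_3 = 2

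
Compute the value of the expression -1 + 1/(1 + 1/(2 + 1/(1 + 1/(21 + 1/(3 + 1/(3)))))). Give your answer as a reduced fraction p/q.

-223/882

Collapse the nested fraction from the inside out:
Start with 3.
3 + 1/(3/1) = 3 + 1/3 = 10/3
21 + 1/(10/3) = 21 + 3/10 = 213/10
1 + 1/(213/10) = 1 + 10/213 = 223/213
2 + 1/(223/213) = 2 + 213/223 = 659/223
1 + 1/(659/223) = 1 + 223/659 = 882/659
-1 + 1/(882/659) = -1 + 659/882 = -223/882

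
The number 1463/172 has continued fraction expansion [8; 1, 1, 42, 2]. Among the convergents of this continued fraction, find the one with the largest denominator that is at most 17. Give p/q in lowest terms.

17/2

a_0 = 8: 8/1  (≤ bound)
a_1 = 1: 9/1  (≤ bound)
a_2 = 1: 17/2  (≤ bound)
a_3 = 42: 723/85  (> 17, stop)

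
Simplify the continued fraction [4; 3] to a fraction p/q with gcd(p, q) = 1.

13/3

Work from the innermost term outward:
Start with 3.
4 + 1/(3/1) = 4 + 1/3 = 13/3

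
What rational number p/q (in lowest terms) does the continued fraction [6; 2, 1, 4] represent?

89/14

Start with 4.
1 + 1/(4/1) = 1 + 1/4 = 5/4
2 + 1/(5/4) = 2 + 4/5 = 14/5
6 + 1/(14/5) = 6 + 5/14 = 89/14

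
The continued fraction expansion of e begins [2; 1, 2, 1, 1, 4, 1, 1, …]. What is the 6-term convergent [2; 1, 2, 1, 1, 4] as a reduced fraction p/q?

87/32

Build up convergents one term at a time:
a_0 = 2: 2/1
a_1 = 1: 3/1
a_2 = 2: 8/3
a_3 = 1: 11/4
a_4 = 1: 19/7
a_5 = 4: 87/32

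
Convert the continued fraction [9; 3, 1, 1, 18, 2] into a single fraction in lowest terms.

Start with 2.
18 + 1/(2/1) = 18 + 1/2 = 37/2
1 + 1/(37/2) = 1 + 2/37 = 39/37
1 + 1/(39/37) = 1 + 37/39 = 76/39
3 + 1/(76/39) = 3 + 39/76 = 267/76
9 + 1/(267/76) = 9 + 76/267 = 2479/267

2479/267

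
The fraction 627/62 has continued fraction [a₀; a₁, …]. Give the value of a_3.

6

627 ÷ 62 → quotient 10, remainder 7
62 ÷ 7 → quotient 8, remainder 6
7 ÷ 6 → quotient 1, remainder 1
6 ÷ 1 → quotient 6, remainder 0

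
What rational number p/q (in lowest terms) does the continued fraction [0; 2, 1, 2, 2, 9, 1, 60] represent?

4446/12059

Start with 60.
1 + 1/(60/1) = 1 + 1/60 = 61/60
9 + 1/(61/60) = 9 + 60/61 = 609/61
2 + 1/(609/61) = 2 + 61/609 = 1279/609
2 + 1/(1279/609) = 2 + 609/1279 = 3167/1279
1 + 1/(3167/1279) = 1 + 1279/3167 = 4446/3167
2 + 1/(4446/3167) = 2 + 3167/4446 = 12059/4446
0 + 1/(12059/4446) = 0 + 4446/12059 = 4446/12059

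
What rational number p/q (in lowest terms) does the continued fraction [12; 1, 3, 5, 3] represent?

a_0 = 12: 12/1
a_1 = 1: 13/1
a_2 = 3: 51/4
a_3 = 5: 268/21
a_4 = 3: 855/67

855/67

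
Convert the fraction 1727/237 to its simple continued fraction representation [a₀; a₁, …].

⌊1727/237⌋ = 7, remainder 68
⌊237/68⌋ = 3, remainder 33
⌊68/33⌋ = 2, remainder 2
⌊33/2⌋ = 16, remainder 1
⌊2/1⌋ = 2, remainder 0

[7; 3, 2, 16, 2]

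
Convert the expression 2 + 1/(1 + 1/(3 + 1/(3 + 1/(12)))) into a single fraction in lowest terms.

Start with 12.
3 + 1/(12/1) = 3 + 1/12 = 37/12
3 + 1/(37/12) = 3 + 12/37 = 123/37
1 + 1/(123/37) = 1 + 37/123 = 160/123
2 + 1/(160/123) = 2 + 123/160 = 443/160

443/160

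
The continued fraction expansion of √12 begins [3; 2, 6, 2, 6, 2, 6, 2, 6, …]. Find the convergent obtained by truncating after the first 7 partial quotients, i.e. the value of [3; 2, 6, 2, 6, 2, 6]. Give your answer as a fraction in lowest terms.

8733/2521

Start with 6.
2 + 1/(6/1) = 2 + 1/6 = 13/6
6 + 1/(13/6) = 6 + 6/13 = 84/13
2 + 1/(84/13) = 2 + 13/84 = 181/84
6 + 1/(181/84) = 6 + 84/181 = 1170/181
2 + 1/(1170/181) = 2 + 181/1170 = 2521/1170
3 + 1/(2521/1170) = 3 + 1170/2521 = 8733/2521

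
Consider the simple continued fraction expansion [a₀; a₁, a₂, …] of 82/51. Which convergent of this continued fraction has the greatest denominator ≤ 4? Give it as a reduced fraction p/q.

a_0 = 1: 1/1  (≤ bound)
a_1 = 1: 2/1  (≤ bound)
a_2 = 1: 3/2  (≤ bound)
a_3 = 1: 5/3  (≤ bound)
a_4 = 1: 8/5  (> 4, stop)

5/3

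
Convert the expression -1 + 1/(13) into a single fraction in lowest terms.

-12/13

Compute successive convergents:
a_0 = -1: -1/1
a_1 = 13: -12/13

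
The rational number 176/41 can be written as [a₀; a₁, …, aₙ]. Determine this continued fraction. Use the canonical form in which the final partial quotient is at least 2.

[4; 3, 2, 2, 2]

Repeatedly divide and take the remainder:
176 = 4·41 + 12, so a_0 = 4
41 = 3·12 + 5, so a_1 = 3
12 = 2·5 + 2, so a_2 = 2
5 = 2·2 + 1, so a_3 = 2
2 = 2·1 + 0, so a_4 = 2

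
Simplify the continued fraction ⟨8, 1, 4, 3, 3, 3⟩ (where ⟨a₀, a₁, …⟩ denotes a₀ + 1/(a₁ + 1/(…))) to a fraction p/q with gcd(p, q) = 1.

1542/175

a_0 = 8: 8/1
a_1 = 1: 9/1
a_2 = 4: 44/5
a_3 = 3: 141/16
a_4 = 3: 467/53
a_5 = 3: 1542/175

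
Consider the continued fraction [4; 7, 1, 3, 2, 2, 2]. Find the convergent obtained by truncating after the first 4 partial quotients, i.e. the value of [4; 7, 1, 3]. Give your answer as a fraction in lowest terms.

128/31

a_0 = 4: 4/1
a_1 = 7: 29/7
a_2 = 1: 33/8
a_3 = 3: 128/31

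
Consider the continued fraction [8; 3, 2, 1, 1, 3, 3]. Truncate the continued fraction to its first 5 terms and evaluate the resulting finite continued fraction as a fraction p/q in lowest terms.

141/17

Collapse the nested fraction from the inside out:
Start with 1.
1 + 1/(1/1) = 1 + 1/1 = 2/1
2 + 1/(2/1) = 2 + 1/2 = 5/2
3 + 1/(5/2) = 3 + 2/5 = 17/5
8 + 1/(17/5) = 8 + 5/17 = 141/17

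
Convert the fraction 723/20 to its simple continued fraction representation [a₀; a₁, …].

[36; 6, 1, 2]

⌊723/20⌋ = 36, remainder 3
⌊20/3⌋ = 6, remainder 2
⌊3/2⌋ = 1, remainder 1
⌊2/1⌋ = 2, remainder 0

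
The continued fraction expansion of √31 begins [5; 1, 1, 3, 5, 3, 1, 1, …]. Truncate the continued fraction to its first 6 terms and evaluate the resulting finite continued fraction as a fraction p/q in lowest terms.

657/118

Starting at the tail and folding back:
Start with 3.
5 + 1/(3/1) = 5 + 1/3 = 16/3
3 + 1/(16/3) = 3 + 3/16 = 51/16
1 + 1/(51/16) = 1 + 16/51 = 67/51
1 + 1/(67/51) = 1 + 51/67 = 118/67
5 + 1/(118/67) = 5 + 67/118 = 657/118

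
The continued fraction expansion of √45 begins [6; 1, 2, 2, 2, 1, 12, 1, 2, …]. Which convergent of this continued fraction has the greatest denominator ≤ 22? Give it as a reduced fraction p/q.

114/17

a_0 = 6: 6/1  (≤ bound)
a_1 = 1: 7/1  (≤ bound)
a_2 = 2: 20/3  (≤ bound)
a_3 = 2: 47/7  (≤ bound)
a_4 = 2: 114/17  (≤ bound)
a_5 = 1: 161/24  (> 22, stop)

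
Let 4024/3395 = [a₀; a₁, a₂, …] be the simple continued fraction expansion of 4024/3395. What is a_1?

4024 = 1·3395 + 629, so a_0 = 1
3395 = 5·629 + 250, so a_1 = 5

5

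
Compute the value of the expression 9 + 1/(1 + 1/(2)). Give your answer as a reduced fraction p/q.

Collapse the nested fraction from the inside out:
Start with 2.
1 + 1/(2/1) = 1 + 1/2 = 3/2
9 + 1/(3/2) = 9 + 2/3 = 29/3

29/3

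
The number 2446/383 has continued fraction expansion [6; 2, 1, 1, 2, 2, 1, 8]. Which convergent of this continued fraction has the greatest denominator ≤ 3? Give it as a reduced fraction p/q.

a_0 = 6: 6/1  (≤ bound)
a_1 = 2: 13/2  (≤ bound)
a_2 = 1: 19/3  (≤ bound)
a_3 = 1: 32/5  (> 3, stop)

19/3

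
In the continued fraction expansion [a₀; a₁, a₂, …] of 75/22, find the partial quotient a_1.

⌊75/22⌋ = 3, remainder 9
⌊22/9⌋ = 2, remainder 4

2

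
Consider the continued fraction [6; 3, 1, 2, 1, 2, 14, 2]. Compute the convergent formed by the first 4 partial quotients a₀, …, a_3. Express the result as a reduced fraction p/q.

Start with 2.
1 + 1/(2/1) = 1 + 1/2 = 3/2
3 + 1/(3/2) = 3 + 2/3 = 11/3
6 + 1/(11/3) = 6 + 3/11 = 69/11

69/11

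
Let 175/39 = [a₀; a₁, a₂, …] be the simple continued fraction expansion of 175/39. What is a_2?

175 ÷ 39 → quotient 4, remainder 19
39 ÷ 19 → quotient 2, remainder 1
19 ÷ 1 → quotient 19, remainder 0

19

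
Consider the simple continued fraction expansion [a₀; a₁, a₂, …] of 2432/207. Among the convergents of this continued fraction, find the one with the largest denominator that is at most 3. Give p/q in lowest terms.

35/3

List convergents until the denominator exceeds the bound:
a_0 = 11: 11/1  (≤ bound)
a_1 = 1: 12/1  (≤ bound)
a_2 = 2: 35/3  (≤ bound)
a_3 = 1: 47/4  (> 3, stop)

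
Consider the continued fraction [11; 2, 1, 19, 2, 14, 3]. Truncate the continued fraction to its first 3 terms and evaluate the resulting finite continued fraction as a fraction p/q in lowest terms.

Compute successive convergents:
a_0 = 11: 11/1
a_1 = 2: 23/2
a_2 = 1: 34/3

34/3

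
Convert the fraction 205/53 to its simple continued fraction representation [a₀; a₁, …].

Repeatedly divide and take the remainder:
205 = 3·53 + 46, so a_0 = 3
53 = 1·46 + 7, so a_1 = 1
46 = 6·7 + 4, so a_2 = 6
7 = 1·4 + 3, so a_3 = 1
4 = 1·3 + 1, so a_4 = 1
3 = 3·1 + 0, so a_5 = 3

[3; 1, 6, 1, 1, 3]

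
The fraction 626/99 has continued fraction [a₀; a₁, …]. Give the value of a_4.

626 ÷ 99 → quotient 6, remainder 32
99 ÷ 32 → quotient 3, remainder 3
32 ÷ 3 → quotient 10, remainder 2
3 ÷ 2 → quotient 1, remainder 1
2 ÷ 1 → quotient 2, remainder 0

2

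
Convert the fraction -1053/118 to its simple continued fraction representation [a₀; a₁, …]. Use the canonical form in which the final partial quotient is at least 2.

-1053 = -9·118 + 9, so a_0 = -9
118 = 13·9 + 1, so a_1 = 13
9 = 9·1 + 0, so a_2 = 9

[-9; 13, 9]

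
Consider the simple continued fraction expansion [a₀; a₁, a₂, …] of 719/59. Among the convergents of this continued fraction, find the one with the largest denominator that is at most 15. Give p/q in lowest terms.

134/11

a_0 = 12: 12/1  (≤ bound)
a_1 = 5: 61/5  (≤ bound)
a_2 = 2: 134/11  (≤ bound)
a_3 = 1: 195/16  (> 15, stop)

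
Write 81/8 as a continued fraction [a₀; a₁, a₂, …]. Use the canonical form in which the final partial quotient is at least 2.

[10; 8]

81 = 10·8 + 1, so a_0 = 10
8 = 8·1 + 0, so a_1 = 8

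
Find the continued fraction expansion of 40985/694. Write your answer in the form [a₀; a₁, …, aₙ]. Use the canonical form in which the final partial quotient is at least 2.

[59; 17, 1, 3, 1, 7]

Run the Euclidean algorithm, recording each quotient:
⌊40985/694⌋ = 59, remainder 39
⌊694/39⌋ = 17, remainder 31
⌊39/31⌋ = 1, remainder 8
⌊31/8⌋ = 3, remainder 7
⌊8/7⌋ = 1, remainder 1
⌊7/1⌋ = 7, remainder 0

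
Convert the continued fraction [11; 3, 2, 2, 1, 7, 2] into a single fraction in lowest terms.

4449/394

Start with 2.
7 + 1/(2/1) = 7 + 1/2 = 15/2
1 + 1/(15/2) = 1 + 2/15 = 17/15
2 + 1/(17/15) = 2 + 15/17 = 49/17
2 + 1/(49/17) = 2 + 17/49 = 115/49
3 + 1/(115/49) = 3 + 49/115 = 394/115
11 + 1/(394/115) = 11 + 115/394 = 4449/394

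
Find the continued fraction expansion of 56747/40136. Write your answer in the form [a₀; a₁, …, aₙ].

[1; 2, 2, 2, 2, 15, 2, 43]

⌊56747/40136⌋ = 1, remainder 16611
⌊40136/16611⌋ = 2, remainder 6914
⌊16611/6914⌋ = 2, remainder 2783
⌊6914/2783⌋ = 2, remainder 1348
⌊2783/1348⌋ = 2, remainder 87
⌊1348/87⌋ = 15, remainder 43
⌊87/43⌋ = 2, remainder 1
⌊43/1⌋ = 43, remainder 0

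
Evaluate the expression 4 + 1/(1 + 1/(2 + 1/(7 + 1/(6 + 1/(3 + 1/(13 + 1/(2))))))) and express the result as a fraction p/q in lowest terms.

Collapse the nested fraction from the inside out:
Start with 2.
13 + 1/(2/1) = 13 + 1/2 = 27/2
3 + 1/(27/2) = 3 + 2/27 = 83/27
6 + 1/(83/27) = 6 + 27/83 = 525/83
7 + 1/(525/83) = 7 + 83/525 = 3758/525
2 + 1/(3758/525) = 2 + 525/3758 = 8041/3758
1 + 1/(8041/3758) = 1 + 3758/8041 = 11799/8041
4 + 1/(11799/8041) = 4 + 8041/11799 = 55237/11799

55237/11799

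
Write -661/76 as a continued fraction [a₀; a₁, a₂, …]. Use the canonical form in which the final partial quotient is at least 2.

[-9; 3, 3, 3, 2]

Repeatedly divide and take the remainder:
-661 = -9·76 + 23, so a_0 = -9
76 = 3·23 + 7, so a_1 = 3
23 = 3·7 + 2, so a_2 = 3
7 = 3·2 + 1, so a_3 = 3
2 = 2·1 + 0, so a_4 = 2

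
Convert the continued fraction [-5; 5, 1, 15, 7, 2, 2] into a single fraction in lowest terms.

Use the convergent recurrence hₖ = aₖ·hₖ₋₁ + hₖ₋₂ (and likewise for the denominators kₖ):
a_0 = -5: -5/1
a_1 = 5: -24/5
a_2 = 1: -29/6
a_3 = 15: -459/95
a_4 = 7: -3242/671
a_5 = 2: -6943/1437
a_6 = 2: -17128/3545

-17128/3545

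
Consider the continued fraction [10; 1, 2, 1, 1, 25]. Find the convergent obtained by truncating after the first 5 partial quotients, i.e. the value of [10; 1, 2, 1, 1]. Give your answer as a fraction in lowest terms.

a_0 = 10: 10/1
a_1 = 1: 11/1
a_2 = 2: 32/3
a_3 = 1: 43/4
a_4 = 1: 75/7

75/7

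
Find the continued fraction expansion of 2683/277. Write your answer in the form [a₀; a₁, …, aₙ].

[9; 1, 2, 5, 2, 3, 2]

2683 ÷ 277 → quotient 9, remainder 190
277 ÷ 190 → quotient 1, remainder 87
190 ÷ 87 → quotient 2, remainder 16
87 ÷ 16 → quotient 5, remainder 7
16 ÷ 7 → quotient 2, remainder 2
7 ÷ 2 → quotient 3, remainder 1
2 ÷ 1 → quotient 2, remainder 0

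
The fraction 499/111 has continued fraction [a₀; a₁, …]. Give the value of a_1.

⌊499/111⌋ = 4, remainder 55
⌊111/55⌋ = 2, remainder 1

2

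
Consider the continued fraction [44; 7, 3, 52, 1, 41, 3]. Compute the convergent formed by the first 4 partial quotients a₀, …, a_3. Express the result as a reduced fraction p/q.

Start with 52.
3 + 1/(52/1) = 3 + 1/52 = 157/52
7 + 1/(157/52) = 7 + 52/157 = 1151/157
44 + 1/(1151/157) = 44 + 157/1151 = 50801/1151

50801/1151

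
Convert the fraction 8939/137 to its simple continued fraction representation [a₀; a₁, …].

⌊8939/137⌋ = 65, remainder 34
⌊137/34⌋ = 4, remainder 1
⌊34/1⌋ = 34, remainder 0

[65; 4, 34]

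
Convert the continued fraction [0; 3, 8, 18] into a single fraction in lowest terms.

145/453

Start with 18.
8 + 1/(18/1) = 8 + 1/18 = 145/18
3 + 1/(145/18) = 3 + 18/145 = 453/145
0 + 1/(453/145) = 0 + 145/453 = 145/453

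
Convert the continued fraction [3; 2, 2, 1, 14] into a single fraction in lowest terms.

353/103

a_0 = 3: 3/1
a_1 = 2: 7/2
a_2 = 2: 17/5
a_3 = 1: 24/7
a_4 = 14: 353/103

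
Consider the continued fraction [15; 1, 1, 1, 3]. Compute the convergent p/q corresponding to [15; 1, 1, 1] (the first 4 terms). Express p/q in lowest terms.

Start with 1.
1 + 1/(1/1) = 1 + 1/1 = 2/1
1 + 1/(2/1) = 1 + 1/2 = 3/2
15 + 1/(3/2) = 15 + 2/3 = 47/3

47/3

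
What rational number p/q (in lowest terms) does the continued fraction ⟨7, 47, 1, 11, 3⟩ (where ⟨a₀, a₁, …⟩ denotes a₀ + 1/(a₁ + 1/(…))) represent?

Collapse the nested fraction from the inside out:
Start with 3.
11 + 1/(3/1) = 11 + 1/3 = 34/3
1 + 1/(34/3) = 1 + 3/34 = 37/34
47 + 1/(37/34) = 47 + 34/37 = 1773/37
7 + 1/(1773/37) = 7 + 37/1773 = 12448/1773

12448/1773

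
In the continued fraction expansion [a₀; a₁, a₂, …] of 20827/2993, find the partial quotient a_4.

3

20827 ÷ 2993 → quotient 6, remainder 2869
2993 ÷ 2869 → quotient 1, remainder 124
2869 ÷ 124 → quotient 23, remainder 17
124 ÷ 17 → quotient 7, remainder 5
17 ÷ 5 → quotient 3, remainder 2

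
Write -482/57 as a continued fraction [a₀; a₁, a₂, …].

[-9; 1, 1, 5, 5]

⌊-482/57⌋ = -9, remainder 31
⌊57/31⌋ = 1, remainder 26
⌊31/26⌋ = 1, remainder 5
⌊26/5⌋ = 5, remainder 1
⌊5/1⌋ = 5, remainder 0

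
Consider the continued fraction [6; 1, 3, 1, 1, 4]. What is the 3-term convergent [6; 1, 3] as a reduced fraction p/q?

Start with 3.
1 + 1/(3/1) = 1 + 1/3 = 4/3
6 + 1/(4/3) = 6 + 3/4 = 27/4

27/4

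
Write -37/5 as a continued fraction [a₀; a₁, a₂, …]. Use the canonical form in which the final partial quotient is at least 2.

Run the Euclidean algorithm, recording each quotient:
⌊-37/5⌋ = -8, remainder 3
⌊5/3⌋ = 1, remainder 2
⌊3/2⌋ = 1, remainder 1
⌊2/1⌋ = 2, remainder 0

[-8; 1, 1, 2]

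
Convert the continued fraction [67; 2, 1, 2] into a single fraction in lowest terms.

Start with 2.
1 + 1/(2/1) = 1 + 1/2 = 3/2
2 + 1/(3/2) = 2 + 2/3 = 8/3
67 + 1/(8/3) = 67 + 3/8 = 539/8

539/8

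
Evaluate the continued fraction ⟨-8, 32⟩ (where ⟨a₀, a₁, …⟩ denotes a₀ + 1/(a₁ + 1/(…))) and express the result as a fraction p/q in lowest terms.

-255/32

Collapse the nested fraction from the inside out:
Start with 32.
-8 + 1/(32/1) = -8 + 1/32 = -255/32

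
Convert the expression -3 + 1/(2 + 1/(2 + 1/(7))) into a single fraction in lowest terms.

-96/37

Start with 7.
2 + 1/(7/1) = 2 + 1/7 = 15/7
2 + 1/(15/7) = 2 + 7/15 = 37/15
-3 + 1/(37/15) = -3 + 15/37 = -96/37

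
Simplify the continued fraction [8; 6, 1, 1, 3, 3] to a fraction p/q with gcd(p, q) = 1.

1231/151

Compute successive convergents:
a_0 = 8: 8/1
a_1 = 6: 49/6
a_2 = 1: 57/7
a_3 = 1: 106/13
a_4 = 3: 375/46
a_5 = 3: 1231/151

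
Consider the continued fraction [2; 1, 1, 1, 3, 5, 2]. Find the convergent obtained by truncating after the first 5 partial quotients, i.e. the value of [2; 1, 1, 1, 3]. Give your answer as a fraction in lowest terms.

29/11

Work from the innermost term outward:
Start with 3.
1 + 1/(3/1) = 1 + 1/3 = 4/3
1 + 1/(4/3) = 1 + 3/4 = 7/4
1 + 1/(7/4) = 1 + 4/7 = 11/7
2 + 1/(11/7) = 2 + 7/11 = 29/11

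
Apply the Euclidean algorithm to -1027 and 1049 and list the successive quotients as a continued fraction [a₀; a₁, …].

-1027 ÷ 1049 → quotient -1, remainder 22
1049 ÷ 22 → quotient 47, remainder 15
22 ÷ 15 → quotient 1, remainder 7
15 ÷ 7 → quotient 2, remainder 1
7 ÷ 1 → quotient 7, remainder 0

[-1; 47, 1, 2, 7]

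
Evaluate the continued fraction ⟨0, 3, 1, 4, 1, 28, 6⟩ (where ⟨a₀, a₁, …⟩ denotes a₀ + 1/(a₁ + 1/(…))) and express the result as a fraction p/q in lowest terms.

Start with 6.
28 + 1/(6/1) = 28 + 1/6 = 169/6
1 + 1/(169/6) = 1 + 6/169 = 175/169
4 + 1/(175/169) = 4 + 169/175 = 869/175
1 + 1/(869/175) = 1 + 175/869 = 1044/869
3 + 1/(1044/869) = 3 + 869/1044 = 4001/1044
0 + 1/(4001/1044) = 0 + 1044/4001 = 1044/4001

1044/4001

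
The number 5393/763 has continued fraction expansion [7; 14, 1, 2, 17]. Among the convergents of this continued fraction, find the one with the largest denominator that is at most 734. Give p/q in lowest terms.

311/44

a_0 = 7: 7/1  (≤ bound)
a_1 = 14: 99/14  (≤ bound)
a_2 = 1: 106/15  (≤ bound)
a_3 = 2: 311/44  (≤ bound)
a_4 = 17: 5393/763  (> 734, stop)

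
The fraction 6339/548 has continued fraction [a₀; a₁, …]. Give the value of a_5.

Run the Euclidean algorithm, recording each quotient:
6339 = 11·548 + 311, so a_0 = 11
548 = 1·311 + 237, so a_1 = 1
311 = 1·237 + 74, so a_2 = 1
237 = 3·74 + 15, so a_3 = 3
74 = 4·15 + 14, so a_4 = 4
15 = 1·14 + 1, so a_5 = 1

1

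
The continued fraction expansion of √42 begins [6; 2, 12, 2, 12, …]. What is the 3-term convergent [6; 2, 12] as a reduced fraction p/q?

Use the convergent recurrence hₖ = aₖ·hₖ₋₁ + hₖ₋₂ (and likewise for the denominators kₖ):
a_0 = 6: 6/1
a_1 = 2: 13/2
a_2 = 12: 162/25

162/25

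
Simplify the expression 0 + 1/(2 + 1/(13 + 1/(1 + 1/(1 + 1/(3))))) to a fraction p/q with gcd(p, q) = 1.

95/197

Start with 3.
1 + 1/(3/1) = 1 + 1/3 = 4/3
1 + 1/(4/3) = 1 + 3/4 = 7/4
13 + 1/(7/4) = 13 + 4/7 = 95/7
2 + 1/(95/7) = 2 + 7/95 = 197/95
0 + 1/(197/95) = 0 + 95/197 = 95/197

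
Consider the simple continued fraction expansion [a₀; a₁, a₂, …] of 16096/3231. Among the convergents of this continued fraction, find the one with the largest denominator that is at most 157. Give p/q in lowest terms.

274/55

a_0 = 4: 4/1  (≤ bound)
a_1 = 1: 5/1  (≤ bound)
a_2 = 53: 269/54  (≤ bound)
a_3 = 1: 274/55  (≤ bound)
a_4 = 3: 1091/219  (> 157, stop)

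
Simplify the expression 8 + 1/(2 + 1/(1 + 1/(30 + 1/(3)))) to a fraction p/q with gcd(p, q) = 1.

2326/279

Start with 3.
30 + 1/(3/1) = 30 + 1/3 = 91/3
1 + 1/(91/3) = 1 + 3/91 = 94/91
2 + 1/(94/91) = 2 + 91/94 = 279/94
8 + 1/(279/94) = 8 + 94/279 = 2326/279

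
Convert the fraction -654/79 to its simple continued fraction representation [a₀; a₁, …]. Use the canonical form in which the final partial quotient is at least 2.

[-9; 1, 2, 1, 1, 2, 4]

⌊-654/79⌋ = -9, remainder 57
⌊79/57⌋ = 1, remainder 22
⌊57/22⌋ = 2, remainder 13
⌊22/13⌋ = 1, remainder 9
⌊13/9⌋ = 1, remainder 4
⌊9/4⌋ = 2, remainder 1
⌊4/1⌋ = 4, remainder 0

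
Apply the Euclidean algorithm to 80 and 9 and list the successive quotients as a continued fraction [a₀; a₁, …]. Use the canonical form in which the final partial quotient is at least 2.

80 ÷ 9 → quotient 8, remainder 8
9 ÷ 8 → quotient 1, remainder 1
8 ÷ 1 → quotient 8, remainder 0

[8; 1, 8]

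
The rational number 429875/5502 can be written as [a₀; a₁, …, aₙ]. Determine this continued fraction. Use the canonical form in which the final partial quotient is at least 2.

429875 ÷ 5502 → quotient 78, remainder 719
5502 ÷ 719 → quotient 7, remainder 469
719 ÷ 469 → quotient 1, remainder 250
469 ÷ 250 → quotient 1, remainder 219
250 ÷ 219 → quotient 1, remainder 31
219 ÷ 31 → quotient 7, remainder 2
31 ÷ 2 → quotient 15, remainder 1
2 ÷ 1 → quotient 2, remainder 0

[78; 7, 1, 1, 1, 7, 15, 2]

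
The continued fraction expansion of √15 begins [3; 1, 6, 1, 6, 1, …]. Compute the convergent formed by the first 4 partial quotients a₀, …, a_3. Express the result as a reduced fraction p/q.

31/8

Work from the innermost term outward:
Start with 1.
6 + 1/(1/1) = 6 + 1/1 = 7/1
1 + 1/(7/1) = 1 + 1/7 = 8/7
3 + 1/(8/7) = 3 + 7/8 = 31/8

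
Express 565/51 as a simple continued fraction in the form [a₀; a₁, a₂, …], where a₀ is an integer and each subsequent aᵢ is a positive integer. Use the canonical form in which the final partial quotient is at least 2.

[11; 12, 1, 3]

565 ÷ 51 → quotient 11, remainder 4
51 ÷ 4 → quotient 12, remainder 3
4 ÷ 3 → quotient 1, remainder 1
3 ÷ 1 → quotient 3, remainder 0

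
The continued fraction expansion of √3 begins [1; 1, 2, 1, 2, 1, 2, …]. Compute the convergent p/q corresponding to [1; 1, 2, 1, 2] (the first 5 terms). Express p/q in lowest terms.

Use the convergent recurrence hₖ = aₖ·hₖ₋₁ + hₖ₋₂ (and likewise for the denominators kₖ):
a_0 = 1: 1/1
a_1 = 1: 2/1
a_2 = 2: 5/3
a_3 = 1: 7/4
a_4 = 2: 19/11

19/11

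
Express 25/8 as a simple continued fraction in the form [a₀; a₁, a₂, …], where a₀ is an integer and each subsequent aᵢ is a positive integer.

25 = 3·8 + 1, so a_0 = 3
8 = 8·1 + 0, so a_1 = 8

[3; 8]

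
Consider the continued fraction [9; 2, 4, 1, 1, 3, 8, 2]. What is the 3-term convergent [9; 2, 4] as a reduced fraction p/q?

85/9

a_0 = 9: 9/1
a_1 = 2: 19/2
a_2 = 4: 85/9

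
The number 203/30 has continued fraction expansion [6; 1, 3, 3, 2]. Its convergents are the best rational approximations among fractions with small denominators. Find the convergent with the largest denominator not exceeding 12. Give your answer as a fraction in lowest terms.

a_0 = 6: 6/1  (≤ bound)
a_1 = 1: 7/1  (≤ bound)
a_2 = 3: 27/4  (≤ bound)
a_3 = 3: 88/13  (> 12, stop)

27/4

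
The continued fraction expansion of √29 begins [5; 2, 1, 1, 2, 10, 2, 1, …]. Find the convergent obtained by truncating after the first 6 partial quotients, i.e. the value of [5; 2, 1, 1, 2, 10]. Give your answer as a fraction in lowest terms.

727/135

Start with 10.
2 + 1/(10/1) = 2 + 1/10 = 21/10
1 + 1/(21/10) = 1 + 10/21 = 31/21
1 + 1/(31/21) = 1 + 21/31 = 52/31
2 + 1/(52/31) = 2 + 31/52 = 135/52
5 + 1/(135/52) = 5 + 52/135 = 727/135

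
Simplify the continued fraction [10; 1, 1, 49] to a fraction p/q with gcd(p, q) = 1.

Collapse the nested fraction from the inside out:
Start with 49.
1 + 1/(49/1) = 1 + 1/49 = 50/49
1 + 1/(50/49) = 1 + 49/50 = 99/50
10 + 1/(99/50) = 10 + 50/99 = 1040/99

1040/99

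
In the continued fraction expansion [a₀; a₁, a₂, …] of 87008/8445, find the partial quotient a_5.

1

Repeatedly divide and take the remainder:
87008 ÷ 8445 → quotient 10, remainder 2558
8445 ÷ 2558 → quotient 3, remainder 771
2558 ÷ 771 → quotient 3, remainder 245
771 ÷ 245 → quotient 3, remainder 36
245 ÷ 36 → quotient 6, remainder 29
36 ÷ 29 → quotient 1, remainder 7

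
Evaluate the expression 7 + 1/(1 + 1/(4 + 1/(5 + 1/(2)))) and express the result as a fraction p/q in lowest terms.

Work from the innermost term outward:
Start with 2.
5 + 1/(2/1) = 5 + 1/2 = 11/2
4 + 1/(11/2) = 4 + 2/11 = 46/11
1 + 1/(46/11) = 1 + 11/46 = 57/46
7 + 1/(57/46) = 7 + 46/57 = 445/57

445/57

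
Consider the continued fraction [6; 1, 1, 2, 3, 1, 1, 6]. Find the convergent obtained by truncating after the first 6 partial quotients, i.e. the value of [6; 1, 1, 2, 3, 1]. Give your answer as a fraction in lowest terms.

145/22

a_0 = 6: 6/1
a_1 = 1: 7/1
a_2 = 1: 13/2
a_3 = 2: 33/5
a_4 = 3: 112/17
a_5 = 1: 145/22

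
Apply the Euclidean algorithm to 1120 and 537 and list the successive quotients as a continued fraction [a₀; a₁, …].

1120 ÷ 537 → quotient 2, remainder 46
537 ÷ 46 → quotient 11, remainder 31
46 ÷ 31 → quotient 1, remainder 15
31 ÷ 15 → quotient 2, remainder 1
15 ÷ 1 → quotient 15, remainder 0

[2; 11, 1, 2, 15]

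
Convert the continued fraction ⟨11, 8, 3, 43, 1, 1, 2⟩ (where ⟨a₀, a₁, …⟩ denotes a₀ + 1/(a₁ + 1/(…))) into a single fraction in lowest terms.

Starting at the tail and folding back:
Start with 2.
1 + 1/(2/1) = 1 + 1/2 = 3/2
1 + 1/(3/2) = 1 + 2/3 = 5/3
43 + 1/(5/3) = 43 + 3/5 = 218/5
3 + 1/(218/5) = 3 + 5/218 = 659/218
8 + 1/(659/218) = 8 + 218/659 = 5490/659
11 + 1/(5490/659) = 11 + 659/5490 = 61049/5490

61049/5490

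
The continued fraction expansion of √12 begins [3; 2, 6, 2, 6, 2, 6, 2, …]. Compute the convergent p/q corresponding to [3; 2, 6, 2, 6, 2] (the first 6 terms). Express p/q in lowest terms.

1351/390

Compute successive convergents:
a_0 = 3: 3/1
a_1 = 2: 7/2
a_2 = 6: 45/13
a_3 = 2: 97/28
a_4 = 6: 627/181
a_5 = 2: 1351/390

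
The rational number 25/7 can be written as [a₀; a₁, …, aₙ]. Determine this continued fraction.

Run the Euclidean algorithm, recording each quotient:
25 = 3·7 + 4, so a_0 = 3
7 = 1·4 + 3, so a_1 = 1
4 = 1·3 + 1, so a_2 = 1
3 = 3·1 + 0, so a_3 = 3

[3; 1, 1, 3]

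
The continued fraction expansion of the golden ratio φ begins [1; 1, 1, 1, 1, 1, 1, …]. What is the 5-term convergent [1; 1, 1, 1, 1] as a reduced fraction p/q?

a_0 = 1: 1/1
a_1 = 1: 2/1
a_2 = 1: 3/2
a_3 = 1: 5/3
a_4 = 1: 8/5

8/5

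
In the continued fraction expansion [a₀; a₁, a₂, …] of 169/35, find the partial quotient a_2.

4

169 = 4·35 + 29, so a_0 = 4
35 = 1·29 + 6, so a_1 = 1
29 = 4·6 + 5, so a_2 = 4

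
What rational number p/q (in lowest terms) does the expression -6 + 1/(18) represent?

Collapse the nested fraction from the inside out:
Start with 18.
-6 + 1/(18/1) = -6 + 1/18 = -107/18

-107/18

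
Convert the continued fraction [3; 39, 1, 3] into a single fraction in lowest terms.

Start with 3.
1 + 1/(3/1) = 1 + 1/3 = 4/3
39 + 1/(4/3) = 39 + 3/4 = 159/4
3 + 1/(159/4) = 3 + 4/159 = 481/159

481/159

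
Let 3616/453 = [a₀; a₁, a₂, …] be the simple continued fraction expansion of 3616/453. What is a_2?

⌊3616/453⌋ = 7, remainder 445
⌊453/445⌋ = 1, remainder 8
⌊445/8⌋ = 55, remainder 5

55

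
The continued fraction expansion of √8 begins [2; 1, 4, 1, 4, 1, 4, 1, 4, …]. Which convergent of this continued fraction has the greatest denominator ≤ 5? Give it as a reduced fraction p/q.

a_0 = 2: 2/1  (≤ bound)
a_1 = 1: 3/1  (≤ bound)
a_2 = 4: 14/5  (≤ bound)
a_3 = 1: 17/6  (> 5, stop)

14/5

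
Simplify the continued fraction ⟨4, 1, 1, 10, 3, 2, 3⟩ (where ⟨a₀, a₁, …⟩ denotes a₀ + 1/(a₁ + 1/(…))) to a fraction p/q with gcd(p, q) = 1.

Work from the innermost term outward:
Start with 3.
2 + 1/(3/1) = 2 + 1/3 = 7/3
3 + 1/(7/3) = 3 + 3/7 = 24/7
10 + 1/(24/7) = 10 + 7/24 = 247/24
1 + 1/(247/24) = 1 + 24/247 = 271/247
1 + 1/(271/247) = 1 + 247/271 = 518/271
4 + 1/(518/271) = 4 + 271/518 = 2343/518

2343/518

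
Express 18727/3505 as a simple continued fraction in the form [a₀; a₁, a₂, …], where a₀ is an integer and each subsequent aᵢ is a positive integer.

18727 = 5·3505 + 1202, so a_0 = 5
3505 = 2·1202 + 1101, so a_1 = 2
1202 = 1·1101 + 101, so a_2 = 1
1101 = 10·101 + 91, so a_3 = 10
101 = 1·91 + 10, so a_4 = 1
91 = 9·10 + 1, so a_5 = 9
10 = 10·1 + 0, so a_6 = 10

[5; 2, 1, 10, 1, 9, 10]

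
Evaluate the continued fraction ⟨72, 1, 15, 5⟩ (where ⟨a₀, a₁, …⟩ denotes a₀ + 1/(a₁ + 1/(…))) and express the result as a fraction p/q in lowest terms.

5908/81

a_0 = 72: 72/1
a_1 = 1: 73/1
a_2 = 15: 1167/16
a_3 = 5: 5908/81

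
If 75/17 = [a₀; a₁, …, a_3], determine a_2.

⌊75/17⌋ = 4, remainder 7
⌊17/7⌋ = 2, remainder 3
⌊7/3⌋ = 2, remainder 1

2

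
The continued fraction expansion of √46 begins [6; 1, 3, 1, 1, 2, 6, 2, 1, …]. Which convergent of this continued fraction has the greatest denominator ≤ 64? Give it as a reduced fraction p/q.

a_0 = 6: 6/1  (≤ bound)
a_1 = 1: 7/1  (≤ bound)
a_2 = 3: 27/4  (≤ bound)
a_3 = 1: 34/5  (≤ bound)
a_4 = 1: 61/9  (≤ bound)
a_5 = 2: 156/23  (≤ bound)
a_6 = 6: 997/147  (> 64, stop)

156/23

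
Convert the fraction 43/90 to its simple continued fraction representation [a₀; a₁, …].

[0; 2, 10, 1, 3]

43 = 0·90 + 43, so a_0 = 0
90 = 2·43 + 4, so a_1 = 2
43 = 10·4 + 3, so a_2 = 10
4 = 1·3 + 1, so a_3 = 1
3 = 3·1 + 0, so a_4 = 3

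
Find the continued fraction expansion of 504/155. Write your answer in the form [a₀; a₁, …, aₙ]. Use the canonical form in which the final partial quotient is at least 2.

504 = 3·155 + 39, so a_0 = 3
155 = 3·39 + 38, so a_1 = 3
39 = 1·38 + 1, so a_2 = 1
38 = 38·1 + 0, so a_3 = 38

[3; 3, 1, 38]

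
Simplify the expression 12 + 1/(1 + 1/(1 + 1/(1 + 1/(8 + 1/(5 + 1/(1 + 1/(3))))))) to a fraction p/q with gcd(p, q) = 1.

Work from the innermost term outward:
Start with 3.
1 + 1/(3/1) = 1 + 1/3 = 4/3
5 + 1/(4/3) = 5 + 3/4 = 23/4
8 + 1/(23/4) = 8 + 4/23 = 188/23
1 + 1/(188/23) = 1 + 23/188 = 211/188
1 + 1/(211/188) = 1 + 188/211 = 399/211
1 + 1/(399/211) = 1 + 211/399 = 610/399
12 + 1/(610/399) = 12 + 399/610 = 7719/610

7719/610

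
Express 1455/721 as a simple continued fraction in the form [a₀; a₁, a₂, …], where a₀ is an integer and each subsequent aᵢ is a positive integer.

[2; 55, 2, 6]

Repeatedly divide and take the remainder:
1455 = 2·721 + 13, so a_0 = 2
721 = 55·13 + 6, so a_1 = 55
13 = 2·6 + 1, so a_2 = 2
6 = 6·1 + 0, so a_3 = 6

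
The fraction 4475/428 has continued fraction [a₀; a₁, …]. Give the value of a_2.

5

4475 ÷ 428 → quotient 10, remainder 195
428 ÷ 195 → quotient 2, remainder 38
195 ÷ 38 → quotient 5, remainder 5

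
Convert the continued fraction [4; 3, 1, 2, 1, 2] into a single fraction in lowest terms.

Collapse the nested fraction from the inside out:
Start with 2.
1 + 1/(2/1) = 1 + 1/2 = 3/2
2 + 1/(3/2) = 2 + 2/3 = 8/3
1 + 1/(8/3) = 1 + 3/8 = 11/8
3 + 1/(11/8) = 3 + 8/11 = 41/11
4 + 1/(41/11) = 4 + 11/41 = 175/41

175/41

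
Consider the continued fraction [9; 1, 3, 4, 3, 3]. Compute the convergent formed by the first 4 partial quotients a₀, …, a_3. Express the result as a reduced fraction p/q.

166/17

Build up convergents one term at a time:
a_0 = 9: 9/1
a_1 = 1: 10/1
a_2 = 3: 39/4
a_3 = 4: 166/17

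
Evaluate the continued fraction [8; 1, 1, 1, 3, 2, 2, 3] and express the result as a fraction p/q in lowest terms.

Start with 3.
2 + 1/(3/1) = 2 + 1/3 = 7/3
2 + 1/(7/3) = 2 + 3/7 = 17/7
3 + 1/(17/7) = 3 + 7/17 = 58/17
1 + 1/(58/17) = 1 + 17/58 = 75/58
1 + 1/(75/58) = 1 + 58/75 = 133/75
1 + 1/(133/75) = 1 + 75/133 = 208/133
8 + 1/(208/133) = 8 + 133/208 = 1797/208

1797/208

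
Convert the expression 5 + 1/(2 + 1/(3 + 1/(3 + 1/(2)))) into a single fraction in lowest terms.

288/53

Work from the innermost term outward:
Start with 2.
3 + 1/(2/1) = 3 + 1/2 = 7/2
3 + 1/(7/2) = 3 + 2/7 = 23/7
2 + 1/(23/7) = 2 + 7/23 = 53/23
5 + 1/(53/23) = 5 + 23/53 = 288/53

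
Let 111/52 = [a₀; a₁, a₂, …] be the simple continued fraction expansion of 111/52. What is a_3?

3

⌊111/52⌋ = 2, remainder 7
⌊52/7⌋ = 7, remainder 3
⌊7/3⌋ = 2, remainder 1
⌊3/1⌋ = 3, remainder 0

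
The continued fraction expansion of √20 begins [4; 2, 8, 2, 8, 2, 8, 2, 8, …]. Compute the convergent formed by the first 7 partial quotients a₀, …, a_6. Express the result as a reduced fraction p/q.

a_0 = 4: 4/1
a_1 = 2: 9/2
a_2 = 8: 76/17
a_3 = 2: 161/36
a_4 = 8: 1364/305
a_5 = 2: 2889/646
a_6 = 8: 24476/5473

24476/5473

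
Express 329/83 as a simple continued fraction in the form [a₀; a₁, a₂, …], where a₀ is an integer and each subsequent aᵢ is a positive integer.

[3; 1, 26, 1, 2]

329 ÷ 83 → quotient 3, remainder 80
83 ÷ 80 → quotient 1, remainder 3
80 ÷ 3 → quotient 26, remainder 2
3 ÷ 2 → quotient 1, remainder 1
2 ÷ 1 → quotient 2, remainder 0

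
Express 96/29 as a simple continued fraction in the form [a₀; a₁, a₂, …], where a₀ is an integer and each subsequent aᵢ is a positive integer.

96 ÷ 29 → quotient 3, remainder 9
29 ÷ 9 → quotient 3, remainder 2
9 ÷ 2 → quotient 4, remainder 1
2 ÷ 1 → quotient 2, remainder 0

[3; 3, 4, 2]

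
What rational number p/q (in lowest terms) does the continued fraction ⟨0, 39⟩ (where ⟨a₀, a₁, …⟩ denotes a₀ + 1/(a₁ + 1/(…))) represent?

Starting at the tail and folding back:
Start with 39.
0 + 1/(39/1) = 0 + 1/39 = 1/39

1/39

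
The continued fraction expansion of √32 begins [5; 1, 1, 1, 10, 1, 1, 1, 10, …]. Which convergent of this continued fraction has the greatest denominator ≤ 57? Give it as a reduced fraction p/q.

198/35

a_0 = 5: 5/1  (≤ bound)
a_1 = 1: 6/1  (≤ bound)
a_2 = 1: 11/2  (≤ bound)
a_3 = 1: 17/3  (≤ bound)
a_4 = 10: 181/32  (≤ bound)
a_5 = 1: 198/35  (≤ bound)
a_6 = 1: 379/67  (> 57, stop)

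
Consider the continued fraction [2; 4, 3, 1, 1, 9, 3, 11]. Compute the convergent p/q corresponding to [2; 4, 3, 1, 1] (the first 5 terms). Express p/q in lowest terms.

Start with 1.
1 + 1/(1/1) = 1 + 1/1 = 2/1
3 + 1/(2/1) = 3 + 1/2 = 7/2
4 + 1/(7/2) = 4 + 2/7 = 30/7
2 + 1/(30/7) = 2 + 7/30 = 67/30

67/30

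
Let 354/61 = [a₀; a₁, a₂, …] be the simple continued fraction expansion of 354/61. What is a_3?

354 ÷ 61 → quotient 5, remainder 49
61 ÷ 49 → quotient 1, remainder 12
49 ÷ 12 → quotient 4, remainder 1
12 ÷ 1 → quotient 12, remainder 0

12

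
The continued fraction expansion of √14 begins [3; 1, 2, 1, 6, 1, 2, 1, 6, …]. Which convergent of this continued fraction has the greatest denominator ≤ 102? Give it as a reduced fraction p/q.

List convergents until the denominator exceeds the bound:
a_0 = 3: 3/1  (≤ bound)
a_1 = 1: 4/1  (≤ bound)
a_2 = 2: 11/3  (≤ bound)
a_3 = 1: 15/4  (≤ bound)
a_4 = 6: 101/27  (≤ bound)
a_5 = 1: 116/31  (≤ bound)
a_6 = 2: 333/89  (≤ bound)
a_7 = 1: 449/120  (> 102, stop)

333/89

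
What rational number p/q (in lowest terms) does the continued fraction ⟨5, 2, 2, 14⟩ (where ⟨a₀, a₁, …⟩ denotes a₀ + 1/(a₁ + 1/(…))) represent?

389/72

Start with 14.
2 + 1/(14/1) = 2 + 1/14 = 29/14
2 + 1/(29/14) = 2 + 14/29 = 72/29
5 + 1/(72/29) = 5 + 29/72 = 389/72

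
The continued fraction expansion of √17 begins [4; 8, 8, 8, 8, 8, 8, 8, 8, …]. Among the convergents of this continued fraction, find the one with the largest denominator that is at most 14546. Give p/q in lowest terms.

List convergents until the denominator exceeds the bound:
a_0 = 4: 4/1  (≤ bound)
a_1 = 8: 33/8  (≤ bound)
a_2 = 8: 268/65  (≤ bound)
a_3 = 8: 2177/528  (≤ bound)
a_4 = 8: 17684/4289  (≤ bound)
a_5 = 8: 143649/34840  (> 14546, stop)

17684/4289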